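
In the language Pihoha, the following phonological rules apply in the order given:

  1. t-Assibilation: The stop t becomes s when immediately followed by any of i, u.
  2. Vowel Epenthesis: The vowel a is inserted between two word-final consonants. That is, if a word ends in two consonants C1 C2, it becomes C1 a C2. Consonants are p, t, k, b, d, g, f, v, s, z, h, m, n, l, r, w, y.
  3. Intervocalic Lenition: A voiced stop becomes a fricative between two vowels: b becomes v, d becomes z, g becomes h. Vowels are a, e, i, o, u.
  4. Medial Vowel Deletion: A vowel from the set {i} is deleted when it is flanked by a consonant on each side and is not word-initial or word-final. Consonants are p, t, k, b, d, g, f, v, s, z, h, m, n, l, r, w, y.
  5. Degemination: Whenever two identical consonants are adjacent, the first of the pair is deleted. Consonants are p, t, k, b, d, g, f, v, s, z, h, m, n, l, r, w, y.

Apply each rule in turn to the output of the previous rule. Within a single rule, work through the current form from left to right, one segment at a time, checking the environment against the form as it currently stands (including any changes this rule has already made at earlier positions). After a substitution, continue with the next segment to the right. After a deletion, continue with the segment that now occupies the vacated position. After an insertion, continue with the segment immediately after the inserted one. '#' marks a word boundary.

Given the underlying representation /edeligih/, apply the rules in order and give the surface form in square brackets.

[ezelh]

1 t-Assibilation: no change — [edeligih]
2 Vowel Epenthesis: no change — [edeligih]
3 Intervocalic Lenition: [edeligih] → [ezelihih]
4 Medial Vowel Deletion: [ezelihih] → [ezelhh]
5 Degemination: [ezelhh] → [ezelh]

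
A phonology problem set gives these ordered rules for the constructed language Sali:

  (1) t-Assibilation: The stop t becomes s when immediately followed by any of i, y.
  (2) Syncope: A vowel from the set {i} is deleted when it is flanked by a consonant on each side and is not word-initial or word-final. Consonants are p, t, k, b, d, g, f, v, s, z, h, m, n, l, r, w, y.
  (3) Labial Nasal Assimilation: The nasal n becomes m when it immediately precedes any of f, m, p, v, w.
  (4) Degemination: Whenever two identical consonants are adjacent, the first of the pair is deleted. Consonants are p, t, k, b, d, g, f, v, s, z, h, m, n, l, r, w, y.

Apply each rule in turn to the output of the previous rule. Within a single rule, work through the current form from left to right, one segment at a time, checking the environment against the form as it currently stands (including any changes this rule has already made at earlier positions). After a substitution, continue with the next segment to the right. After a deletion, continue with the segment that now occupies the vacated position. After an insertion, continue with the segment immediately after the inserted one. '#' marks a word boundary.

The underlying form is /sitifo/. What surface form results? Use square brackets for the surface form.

[sfo]

(1) t-Assibilation: [sitifo] → [sisifo]
(2) Syncope: [sisifo] → [ssfo]
(3) Labial Nasal Assimilation: no change — [ssfo]
(4) Degemination: [ssfo] → [sfo]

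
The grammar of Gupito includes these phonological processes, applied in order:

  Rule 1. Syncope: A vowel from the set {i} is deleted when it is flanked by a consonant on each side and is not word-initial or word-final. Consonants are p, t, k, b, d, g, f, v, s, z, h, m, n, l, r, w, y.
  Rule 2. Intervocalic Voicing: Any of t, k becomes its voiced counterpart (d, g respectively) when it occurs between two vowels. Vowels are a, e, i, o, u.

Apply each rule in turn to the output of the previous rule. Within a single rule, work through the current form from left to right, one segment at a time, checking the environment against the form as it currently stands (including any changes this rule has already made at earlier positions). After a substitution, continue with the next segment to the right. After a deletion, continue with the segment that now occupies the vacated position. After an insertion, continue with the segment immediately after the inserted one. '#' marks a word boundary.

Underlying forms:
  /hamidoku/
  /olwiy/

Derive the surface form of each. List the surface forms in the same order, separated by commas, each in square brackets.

/hamidoku/:
  Rule 1 Syncope: [hamidoku] → [hamdoku]
  Rule 2 Intervocalic Voicing: [hamdoku] → [hamdogu]
/olwiy/:
  Rule 1 Syncope: [olwiy] → [olwy]
  Rule 2 Intervocalic Voicing: no change — [olwy]

[hamdogu], [olwy]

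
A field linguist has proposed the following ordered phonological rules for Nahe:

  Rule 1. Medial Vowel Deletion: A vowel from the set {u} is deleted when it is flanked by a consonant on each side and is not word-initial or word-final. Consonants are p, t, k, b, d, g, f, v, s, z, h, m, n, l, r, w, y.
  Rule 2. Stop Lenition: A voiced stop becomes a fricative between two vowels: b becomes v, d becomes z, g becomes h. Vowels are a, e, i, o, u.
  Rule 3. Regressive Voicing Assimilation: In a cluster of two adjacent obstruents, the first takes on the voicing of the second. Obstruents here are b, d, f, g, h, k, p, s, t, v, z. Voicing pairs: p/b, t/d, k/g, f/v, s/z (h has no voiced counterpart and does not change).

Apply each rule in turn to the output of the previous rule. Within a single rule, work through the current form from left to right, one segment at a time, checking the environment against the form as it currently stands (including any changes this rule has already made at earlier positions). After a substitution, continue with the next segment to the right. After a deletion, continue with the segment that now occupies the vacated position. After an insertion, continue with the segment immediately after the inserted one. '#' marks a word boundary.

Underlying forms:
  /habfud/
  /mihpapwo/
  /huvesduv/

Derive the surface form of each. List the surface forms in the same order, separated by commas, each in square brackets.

/habfud/:
  Rule 1 Medial Vowel Deletion: [habfud] → [habfd]
  Rule 2 Stop Lenition: no change — [habfd]
  Rule 3 Regressive Voicing Assimilation: [habfd] → [hapvd]
/mihpapwo/:
  Rule 1 Medial Vowel Deletion: no change — [mihpapwo]
  Rule 2 Stop Lenition: no change — [mihpapwo]
  Rule 3 Regressive Voicing Assimilation: no change — [mihpapwo]
/huvesduv/:
  Rule 1 Medial Vowel Deletion: [huvesduv] → [hvesdv]
  Rule 2 Stop Lenition: no change — [hvesdv]
  Rule 3 Regressive Voicing Assimilation: [hvesdv] → [hvezdv]

[hapvd], [mihpapwo], [hvezdv]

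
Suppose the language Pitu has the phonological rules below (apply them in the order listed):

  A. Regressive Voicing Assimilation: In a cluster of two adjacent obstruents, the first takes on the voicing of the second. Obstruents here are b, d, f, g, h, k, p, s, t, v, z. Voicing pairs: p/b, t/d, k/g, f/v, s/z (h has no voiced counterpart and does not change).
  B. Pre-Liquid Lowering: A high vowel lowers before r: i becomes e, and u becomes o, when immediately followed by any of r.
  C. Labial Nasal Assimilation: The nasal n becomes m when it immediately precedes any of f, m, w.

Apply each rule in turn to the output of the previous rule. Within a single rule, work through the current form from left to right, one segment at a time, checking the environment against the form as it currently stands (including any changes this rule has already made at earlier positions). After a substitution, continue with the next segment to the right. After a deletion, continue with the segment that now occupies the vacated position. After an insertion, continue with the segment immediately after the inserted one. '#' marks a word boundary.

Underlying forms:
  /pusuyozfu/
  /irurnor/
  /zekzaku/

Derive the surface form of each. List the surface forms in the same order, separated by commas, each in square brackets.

[pusuyosfu], [erornor], [zegzaku]

/pusuyozfu/:
  A Regressive Voicing Assimilation: [pusuyozfu] → [pusuyosfu]
  B Pre-Liquid Lowering: no change — [pusuyosfu]
  C Labial Nasal Assimilation: no change — [pusuyosfu]
/irurnor/:
  A Regressive Voicing Assimilation: no change — [irurnor]
  B Pre-Liquid Lowering: [irurnor] → [erornor]
  C Labial Nasal Assimilation: no change — [erornor]
/zekzaku/:
  A Regressive Voicing Assimilation: [zekzaku] → [zegzaku]
  B Pre-Liquid Lowering: no change — [zegzaku]
  C Labial Nasal Assimilation: no change — [zegzaku]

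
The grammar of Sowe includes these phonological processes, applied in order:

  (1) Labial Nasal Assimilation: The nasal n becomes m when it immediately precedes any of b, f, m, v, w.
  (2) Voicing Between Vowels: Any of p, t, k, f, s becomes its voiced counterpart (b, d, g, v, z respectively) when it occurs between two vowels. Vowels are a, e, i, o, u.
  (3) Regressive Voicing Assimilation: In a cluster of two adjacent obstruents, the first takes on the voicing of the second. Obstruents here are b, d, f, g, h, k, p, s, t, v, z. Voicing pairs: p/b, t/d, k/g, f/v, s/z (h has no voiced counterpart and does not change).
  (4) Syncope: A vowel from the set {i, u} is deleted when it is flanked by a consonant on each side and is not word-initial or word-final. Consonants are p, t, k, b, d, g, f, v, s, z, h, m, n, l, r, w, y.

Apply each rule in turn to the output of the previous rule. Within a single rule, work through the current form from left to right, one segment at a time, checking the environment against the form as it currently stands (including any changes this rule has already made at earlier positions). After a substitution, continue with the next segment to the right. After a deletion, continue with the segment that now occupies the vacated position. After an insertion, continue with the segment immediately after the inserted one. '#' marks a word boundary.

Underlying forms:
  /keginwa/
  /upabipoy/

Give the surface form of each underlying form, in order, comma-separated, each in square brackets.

/keginwa/:
  (1) Labial Nasal Assimilation: [keginwa] → [kegimwa]
  (2) Voicing Between Vowels: no change — [kegimwa]
  (3) Regressive Voicing Assimilation: no change — [kegimwa]
  (4) Syncope: [kegimwa] → [kegmwa]
/upabipoy/:
  (1) Labial Nasal Assimilation: no change — [upabipoy]
  (2) Voicing Between Vowels: [upabipoy] → [ubabiboy]
  (3) Regressive Voicing Assimilation: no change — [ubabiboy]
  (4) Syncope: [ubabiboy] → [ubabboy]

[kegmwa], [ubabboy]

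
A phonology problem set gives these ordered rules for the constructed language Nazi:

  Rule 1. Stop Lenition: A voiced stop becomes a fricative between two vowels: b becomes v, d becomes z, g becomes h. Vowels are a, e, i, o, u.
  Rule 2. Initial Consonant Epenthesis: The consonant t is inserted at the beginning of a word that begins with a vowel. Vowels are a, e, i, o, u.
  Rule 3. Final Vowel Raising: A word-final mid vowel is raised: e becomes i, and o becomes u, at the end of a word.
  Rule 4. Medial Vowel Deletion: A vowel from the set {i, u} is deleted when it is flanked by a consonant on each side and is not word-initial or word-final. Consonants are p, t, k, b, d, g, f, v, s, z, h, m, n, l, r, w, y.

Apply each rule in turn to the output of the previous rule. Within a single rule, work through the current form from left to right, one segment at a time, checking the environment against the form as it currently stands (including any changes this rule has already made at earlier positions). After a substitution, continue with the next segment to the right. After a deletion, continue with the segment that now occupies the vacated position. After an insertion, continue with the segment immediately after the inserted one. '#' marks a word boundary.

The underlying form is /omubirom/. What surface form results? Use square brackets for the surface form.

[tomvrom]

Rule 1 Stop Lenition: [omubirom] → [omuvirom]
Rule 2 Initial Consonant Epenthesis: [omuvirom] → [tomuvirom]
Rule 3 Final Vowel Raising: no change — [tomuvirom]
Rule 4 Medial Vowel Deletion: [tomuvirom] → [tomvrom]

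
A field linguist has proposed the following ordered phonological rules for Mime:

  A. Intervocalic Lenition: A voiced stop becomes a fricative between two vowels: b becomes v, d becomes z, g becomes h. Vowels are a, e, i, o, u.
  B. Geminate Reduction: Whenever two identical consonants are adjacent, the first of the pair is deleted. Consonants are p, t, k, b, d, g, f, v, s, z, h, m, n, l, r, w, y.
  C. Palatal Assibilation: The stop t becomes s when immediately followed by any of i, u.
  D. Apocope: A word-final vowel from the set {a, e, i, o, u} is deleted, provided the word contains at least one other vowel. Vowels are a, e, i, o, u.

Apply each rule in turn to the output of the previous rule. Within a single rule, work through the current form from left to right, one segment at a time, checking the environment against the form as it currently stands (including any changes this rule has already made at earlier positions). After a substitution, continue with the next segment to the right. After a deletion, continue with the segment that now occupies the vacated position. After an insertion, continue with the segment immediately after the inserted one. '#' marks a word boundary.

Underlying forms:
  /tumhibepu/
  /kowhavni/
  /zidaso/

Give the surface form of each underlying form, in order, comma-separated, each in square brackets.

[sumhivep], [kowhavn], [zizas]

/tumhibepu/:
  A Intervocalic Lenition: [tumhibepu] → [tumhivepu]
  B Geminate Reduction: no change — [tumhivepu]
  C Palatal Assibilation: [tumhivepu] → [sumhivepu]
  D Apocope: [sumhivepu] → [sumhivep]
/kowhavni/:
  A Intervocalic Lenition: no change — [kowhavni]
  B Geminate Reduction: no change — [kowhavni]
  C Palatal Assibilation: no change — [kowhavni]
  D Apocope: [kowhavni] → [kowhavn]
/zidaso/:
  A Intervocalic Lenition: [zidaso] → [zizaso]
  B Geminate Reduction: no change — [zizaso]
  C Palatal Assibilation: no change — [zizaso]
  D Apocope: [zizaso] → [zizas]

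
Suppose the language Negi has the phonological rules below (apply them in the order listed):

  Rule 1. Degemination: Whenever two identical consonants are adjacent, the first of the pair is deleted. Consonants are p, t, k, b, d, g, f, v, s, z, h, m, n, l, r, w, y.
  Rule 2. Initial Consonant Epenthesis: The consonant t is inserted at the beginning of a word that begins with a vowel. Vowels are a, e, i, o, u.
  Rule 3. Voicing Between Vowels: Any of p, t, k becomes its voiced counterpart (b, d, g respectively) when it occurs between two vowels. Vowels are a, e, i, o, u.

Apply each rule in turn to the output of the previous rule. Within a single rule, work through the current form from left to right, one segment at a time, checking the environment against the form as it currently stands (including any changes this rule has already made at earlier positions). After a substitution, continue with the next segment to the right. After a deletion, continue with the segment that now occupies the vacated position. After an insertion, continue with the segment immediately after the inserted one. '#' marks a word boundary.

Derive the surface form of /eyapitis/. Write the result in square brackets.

[teyabidis]

Rule 1 Degemination: no change — [eyapitis]
Rule 2 Initial Consonant Epenthesis: [eyapitis] → [teyapitis]
Rule 3 Voicing Between Vowels: [teyapitis] → [teyabidis]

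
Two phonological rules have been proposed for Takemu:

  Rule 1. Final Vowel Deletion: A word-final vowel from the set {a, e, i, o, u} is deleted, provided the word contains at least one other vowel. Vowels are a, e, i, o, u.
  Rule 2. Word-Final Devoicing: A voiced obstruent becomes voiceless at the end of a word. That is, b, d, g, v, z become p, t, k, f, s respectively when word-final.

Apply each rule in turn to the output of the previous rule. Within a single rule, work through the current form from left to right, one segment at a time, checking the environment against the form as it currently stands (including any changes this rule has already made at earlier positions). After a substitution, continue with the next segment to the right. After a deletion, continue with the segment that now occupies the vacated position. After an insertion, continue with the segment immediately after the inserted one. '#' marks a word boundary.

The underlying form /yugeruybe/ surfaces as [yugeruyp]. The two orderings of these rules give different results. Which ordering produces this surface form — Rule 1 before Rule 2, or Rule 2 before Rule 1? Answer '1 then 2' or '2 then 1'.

1 then 2

Order 1 then 2:
  1 Final Vowel Deletion: [yugeruybe] → [yugeruyb]
  2 Word-Final Devoicing: [yugeruyb] → [yugeruyp]
  result: [yugeruyp]
Order 2 then 1:
  2 Word-Final Devoicing: no change — [yugeruybe]
  1 Final Vowel Deletion: [yugeruybe] → [yugeruyb]
  result: [yugeruyb]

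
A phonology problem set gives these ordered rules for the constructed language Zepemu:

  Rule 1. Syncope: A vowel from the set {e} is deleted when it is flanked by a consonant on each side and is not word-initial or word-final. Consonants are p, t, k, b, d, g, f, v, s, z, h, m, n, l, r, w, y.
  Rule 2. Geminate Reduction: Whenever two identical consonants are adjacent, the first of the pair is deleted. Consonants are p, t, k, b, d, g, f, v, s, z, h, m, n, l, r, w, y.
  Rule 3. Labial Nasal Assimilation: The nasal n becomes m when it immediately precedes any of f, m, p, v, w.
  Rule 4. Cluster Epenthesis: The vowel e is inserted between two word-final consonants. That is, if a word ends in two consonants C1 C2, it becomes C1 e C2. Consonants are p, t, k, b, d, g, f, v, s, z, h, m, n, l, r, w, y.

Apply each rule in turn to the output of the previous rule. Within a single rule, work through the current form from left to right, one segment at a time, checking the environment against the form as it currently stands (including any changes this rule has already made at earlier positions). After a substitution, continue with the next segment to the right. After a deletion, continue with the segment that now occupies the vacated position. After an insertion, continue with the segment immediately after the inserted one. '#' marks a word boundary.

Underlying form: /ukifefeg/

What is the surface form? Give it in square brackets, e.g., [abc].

[ukifeg]

Rule 1 Syncope: [ukifefeg] → [ukiffg]
Rule 2 Geminate Reduction: [ukiffg] → [ukifg]
Rule 3 Labial Nasal Assimilation: no change — [ukifg]
Rule 4 Cluster Epenthesis: [ukifg] → [ukifeg]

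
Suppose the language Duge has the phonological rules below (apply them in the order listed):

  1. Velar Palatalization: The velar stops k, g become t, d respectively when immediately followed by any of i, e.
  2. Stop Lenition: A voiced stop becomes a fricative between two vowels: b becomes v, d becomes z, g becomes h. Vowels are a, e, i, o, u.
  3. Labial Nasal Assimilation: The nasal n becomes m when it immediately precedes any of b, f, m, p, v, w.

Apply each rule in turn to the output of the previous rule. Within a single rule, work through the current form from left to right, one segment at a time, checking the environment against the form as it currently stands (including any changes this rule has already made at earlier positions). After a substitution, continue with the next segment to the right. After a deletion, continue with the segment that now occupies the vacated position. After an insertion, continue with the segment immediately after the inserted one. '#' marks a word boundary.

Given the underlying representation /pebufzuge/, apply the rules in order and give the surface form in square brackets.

[pevufzuze]

1 Velar Palatalization: [pebufzuge] → [pebufzude]
2 Stop Lenition: [pebufzude] → [pevufzuze]
3 Labial Nasal Assimilation: no change — [pevufzuze]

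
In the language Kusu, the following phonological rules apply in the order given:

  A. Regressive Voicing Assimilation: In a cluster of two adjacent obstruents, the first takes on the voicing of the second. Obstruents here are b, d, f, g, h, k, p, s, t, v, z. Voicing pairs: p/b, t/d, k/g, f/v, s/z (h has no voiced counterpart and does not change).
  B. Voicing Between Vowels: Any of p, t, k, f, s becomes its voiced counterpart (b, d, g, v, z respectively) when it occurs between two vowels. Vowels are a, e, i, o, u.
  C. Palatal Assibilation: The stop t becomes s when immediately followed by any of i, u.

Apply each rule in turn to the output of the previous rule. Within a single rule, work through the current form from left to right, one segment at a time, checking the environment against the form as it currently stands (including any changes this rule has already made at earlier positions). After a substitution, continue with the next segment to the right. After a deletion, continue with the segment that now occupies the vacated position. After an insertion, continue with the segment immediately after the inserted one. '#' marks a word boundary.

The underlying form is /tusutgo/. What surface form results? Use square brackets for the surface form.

[suzudgo]

A Regressive Voicing Assimilation: [tusutgo] → [tusudgo]
B Voicing Between Vowels: [tusudgo] → [tuzudgo]
C Palatal Assibilation: [tuzudgo] → [suzudgo]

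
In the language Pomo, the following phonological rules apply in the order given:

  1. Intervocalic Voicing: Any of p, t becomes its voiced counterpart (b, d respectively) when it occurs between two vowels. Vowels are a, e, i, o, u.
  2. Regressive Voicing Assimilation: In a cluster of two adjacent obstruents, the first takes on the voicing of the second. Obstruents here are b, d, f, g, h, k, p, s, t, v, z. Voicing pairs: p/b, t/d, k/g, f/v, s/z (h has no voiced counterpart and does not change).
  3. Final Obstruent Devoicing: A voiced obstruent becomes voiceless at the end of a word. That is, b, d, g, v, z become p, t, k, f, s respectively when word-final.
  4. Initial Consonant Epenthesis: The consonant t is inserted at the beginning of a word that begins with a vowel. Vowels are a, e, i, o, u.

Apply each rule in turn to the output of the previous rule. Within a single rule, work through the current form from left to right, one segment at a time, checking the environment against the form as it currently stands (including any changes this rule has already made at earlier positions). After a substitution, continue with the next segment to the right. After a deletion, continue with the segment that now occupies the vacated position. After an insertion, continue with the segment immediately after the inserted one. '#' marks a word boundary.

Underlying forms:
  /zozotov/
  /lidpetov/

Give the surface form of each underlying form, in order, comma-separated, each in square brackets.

[zozodof], [litpedof]

/zozotov/:
  1 Intervocalic Voicing: [zozotov] → [zozodov]
  2 Regressive Voicing Assimilation: no change — [zozodov]
  3 Final Obstruent Devoicing: [zozodov] → [zozodof]
  4 Initial Consonant Epenthesis: no change — [zozodof]
/lidpetov/:
  1 Intervocalic Voicing: [lidpetov] → [lidpedov]
  2 Regressive Voicing Assimilation: [lidpedov] → [litpedov]
  3 Final Obstruent Devoicing: [litpedov] → [litpedof]
  4 Initial Consonant Epenthesis: no change — [litpedof]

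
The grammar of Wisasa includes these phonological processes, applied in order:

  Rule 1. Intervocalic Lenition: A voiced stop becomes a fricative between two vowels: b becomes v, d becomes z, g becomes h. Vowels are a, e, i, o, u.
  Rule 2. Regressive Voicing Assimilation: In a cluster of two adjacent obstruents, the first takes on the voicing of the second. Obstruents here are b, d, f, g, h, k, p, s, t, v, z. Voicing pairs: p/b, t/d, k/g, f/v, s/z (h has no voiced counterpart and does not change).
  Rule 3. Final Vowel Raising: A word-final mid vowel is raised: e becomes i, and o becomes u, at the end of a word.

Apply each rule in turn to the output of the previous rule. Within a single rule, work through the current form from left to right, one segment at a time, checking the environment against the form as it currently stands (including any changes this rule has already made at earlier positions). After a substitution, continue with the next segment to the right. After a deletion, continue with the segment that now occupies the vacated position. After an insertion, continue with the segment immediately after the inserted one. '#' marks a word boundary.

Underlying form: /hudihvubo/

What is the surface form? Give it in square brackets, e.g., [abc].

Rule 1 Intervocalic Lenition: [hudihvubo] → [huzihvuvo]
Rule 2 Regressive Voicing Assimilation: no change — [huzihvuvo]
Rule 3 Final Vowel Raising: [huzihvuvo] → [huzihvuvu]

[huzihvuvu]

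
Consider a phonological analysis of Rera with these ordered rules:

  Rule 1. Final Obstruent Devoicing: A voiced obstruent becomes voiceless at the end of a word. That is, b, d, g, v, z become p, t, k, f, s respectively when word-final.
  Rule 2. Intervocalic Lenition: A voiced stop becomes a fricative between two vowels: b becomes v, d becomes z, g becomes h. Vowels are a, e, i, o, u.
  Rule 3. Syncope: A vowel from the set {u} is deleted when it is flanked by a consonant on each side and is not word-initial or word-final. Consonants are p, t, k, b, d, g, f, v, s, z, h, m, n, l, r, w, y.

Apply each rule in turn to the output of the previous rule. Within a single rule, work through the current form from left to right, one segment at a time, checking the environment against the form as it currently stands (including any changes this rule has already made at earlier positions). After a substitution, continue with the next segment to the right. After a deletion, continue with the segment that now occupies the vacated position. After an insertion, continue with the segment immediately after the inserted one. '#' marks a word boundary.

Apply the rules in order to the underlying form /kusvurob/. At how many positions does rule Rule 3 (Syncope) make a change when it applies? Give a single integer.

Rule 1 Final Obstruent Devoicing: [kusvurob] → [kusvurop]
Rule 2 Intervocalic Lenition: no change — [kusvurop]
Rule 3 Syncope: [kusvurop] → [ksvrop]
Rule Rule 3 changed 2 position(s).

2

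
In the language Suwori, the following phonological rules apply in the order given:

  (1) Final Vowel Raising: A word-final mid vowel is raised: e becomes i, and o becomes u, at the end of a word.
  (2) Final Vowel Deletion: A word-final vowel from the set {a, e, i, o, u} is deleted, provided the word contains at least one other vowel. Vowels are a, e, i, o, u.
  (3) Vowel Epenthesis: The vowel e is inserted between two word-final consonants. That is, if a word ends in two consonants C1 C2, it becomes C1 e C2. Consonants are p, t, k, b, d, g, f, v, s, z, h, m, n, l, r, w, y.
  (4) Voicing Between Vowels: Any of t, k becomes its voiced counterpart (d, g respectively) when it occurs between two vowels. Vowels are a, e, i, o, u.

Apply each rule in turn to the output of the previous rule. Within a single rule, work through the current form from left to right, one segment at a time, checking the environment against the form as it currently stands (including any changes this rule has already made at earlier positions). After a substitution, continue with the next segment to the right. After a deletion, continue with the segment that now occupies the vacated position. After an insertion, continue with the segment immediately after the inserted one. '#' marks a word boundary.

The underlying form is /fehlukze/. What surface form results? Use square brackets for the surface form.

(1) Final Vowel Raising: [fehlukze] → [fehlukzi]
(2) Final Vowel Deletion: [fehlukzi] → [fehlukz]
(3) Vowel Epenthesis: [fehlukz] → [fehlukez]
(4) Voicing Between Vowels: [fehlukez] → [fehlugez]

[fehlugez]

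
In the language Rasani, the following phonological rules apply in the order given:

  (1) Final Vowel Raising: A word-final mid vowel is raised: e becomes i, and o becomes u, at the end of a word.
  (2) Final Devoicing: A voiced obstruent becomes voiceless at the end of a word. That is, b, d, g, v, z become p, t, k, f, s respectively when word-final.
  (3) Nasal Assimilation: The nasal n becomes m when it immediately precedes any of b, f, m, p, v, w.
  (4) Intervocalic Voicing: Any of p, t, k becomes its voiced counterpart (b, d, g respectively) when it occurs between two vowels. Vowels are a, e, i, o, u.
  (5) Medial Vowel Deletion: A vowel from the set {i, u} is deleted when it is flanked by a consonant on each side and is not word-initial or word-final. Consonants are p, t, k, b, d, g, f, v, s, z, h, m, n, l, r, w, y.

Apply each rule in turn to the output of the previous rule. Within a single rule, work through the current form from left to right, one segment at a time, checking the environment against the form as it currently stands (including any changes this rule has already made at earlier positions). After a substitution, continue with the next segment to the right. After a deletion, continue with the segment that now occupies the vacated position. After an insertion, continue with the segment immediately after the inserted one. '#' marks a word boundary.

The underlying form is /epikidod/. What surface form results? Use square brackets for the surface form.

(1) Final Vowel Raising: no change — [epikidod]
(2) Final Devoicing: [epikidod] → [epikidot]
(3) Nasal Assimilation: no change — [epikidot]
(4) Intervocalic Voicing: [epikidot] → [ebigidot]
(5) Medial Vowel Deletion: [ebigidot] → [ebgdot]

[ebgdot]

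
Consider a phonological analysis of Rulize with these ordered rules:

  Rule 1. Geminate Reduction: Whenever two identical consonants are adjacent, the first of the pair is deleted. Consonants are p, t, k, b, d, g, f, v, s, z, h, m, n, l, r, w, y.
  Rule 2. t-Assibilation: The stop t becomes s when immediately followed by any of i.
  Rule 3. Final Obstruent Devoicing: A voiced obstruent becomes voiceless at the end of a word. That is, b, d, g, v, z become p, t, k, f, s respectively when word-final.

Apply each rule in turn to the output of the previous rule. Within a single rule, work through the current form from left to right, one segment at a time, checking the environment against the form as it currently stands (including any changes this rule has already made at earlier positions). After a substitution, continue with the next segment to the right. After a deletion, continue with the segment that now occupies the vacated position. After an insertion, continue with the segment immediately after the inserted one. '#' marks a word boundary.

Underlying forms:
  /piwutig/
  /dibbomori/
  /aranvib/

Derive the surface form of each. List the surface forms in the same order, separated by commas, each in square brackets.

[piwusik], [dibomori], [aranvip]

/piwutig/:
  Rule 1 Geminate Reduction: no change — [piwutig]
  Rule 2 t-Assibilation: [piwutig] → [piwusig]
  Rule 3 Final Obstruent Devoicing: [piwusig] → [piwusik]
/dibbomori/:
  Rule 1 Geminate Reduction: [dibbomori] → [dibomori]
  Rule 2 t-Assibilation: no change — [dibomori]
  Rule 3 Final Obstruent Devoicing: no change — [dibomori]
/aranvib/:
  Rule 1 Geminate Reduction: no change — [aranvib]
  Rule 2 t-Assibilation: no change — [aranvib]
  Rule 3 Final Obstruent Devoicing: [aranvib] → [aranvip]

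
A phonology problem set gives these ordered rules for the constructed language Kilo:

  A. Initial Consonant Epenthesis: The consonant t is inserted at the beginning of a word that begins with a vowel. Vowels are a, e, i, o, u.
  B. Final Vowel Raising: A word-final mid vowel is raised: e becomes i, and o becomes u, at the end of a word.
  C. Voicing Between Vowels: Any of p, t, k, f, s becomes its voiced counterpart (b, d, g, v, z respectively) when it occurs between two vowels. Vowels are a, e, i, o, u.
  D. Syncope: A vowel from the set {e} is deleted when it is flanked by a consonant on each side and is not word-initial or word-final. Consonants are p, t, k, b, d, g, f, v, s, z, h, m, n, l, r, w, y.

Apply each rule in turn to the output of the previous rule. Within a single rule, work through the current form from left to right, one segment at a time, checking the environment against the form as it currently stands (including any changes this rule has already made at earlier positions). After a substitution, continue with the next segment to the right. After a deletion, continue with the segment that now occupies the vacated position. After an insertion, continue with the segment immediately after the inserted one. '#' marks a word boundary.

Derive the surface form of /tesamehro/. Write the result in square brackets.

[tzamhru]

A Initial Consonant Epenthesis: no change — [tesamehro]
B Final Vowel Raising: [tesamehro] → [tesamehru]
C Voicing Between Vowels: [tesamehru] → [tezamehru]
D Syncope: [tezamehru] → [tzamhru]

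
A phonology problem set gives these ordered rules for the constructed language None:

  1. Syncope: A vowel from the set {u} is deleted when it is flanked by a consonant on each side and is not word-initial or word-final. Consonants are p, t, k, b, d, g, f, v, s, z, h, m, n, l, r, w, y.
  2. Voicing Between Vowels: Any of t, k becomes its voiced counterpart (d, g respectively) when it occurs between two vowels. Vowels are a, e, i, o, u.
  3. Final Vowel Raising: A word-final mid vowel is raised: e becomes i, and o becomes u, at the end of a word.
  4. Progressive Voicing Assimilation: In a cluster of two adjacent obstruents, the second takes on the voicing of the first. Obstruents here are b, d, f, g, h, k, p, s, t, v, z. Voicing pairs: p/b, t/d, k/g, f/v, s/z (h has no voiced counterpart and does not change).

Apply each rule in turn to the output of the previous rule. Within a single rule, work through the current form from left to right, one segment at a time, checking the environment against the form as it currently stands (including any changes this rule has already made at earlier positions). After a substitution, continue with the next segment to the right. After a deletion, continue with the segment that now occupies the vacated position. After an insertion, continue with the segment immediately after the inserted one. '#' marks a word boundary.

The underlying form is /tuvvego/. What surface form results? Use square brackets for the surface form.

[tffegu]

1 Syncope: [tuvvego] → [tvvego]
2 Voicing Between Vowels: no change — [tvvego]
3 Final Vowel Raising: [tvvego] → [tvvegu]
4 Progressive Voicing Assimilation: [tvvegu] → [tffegu]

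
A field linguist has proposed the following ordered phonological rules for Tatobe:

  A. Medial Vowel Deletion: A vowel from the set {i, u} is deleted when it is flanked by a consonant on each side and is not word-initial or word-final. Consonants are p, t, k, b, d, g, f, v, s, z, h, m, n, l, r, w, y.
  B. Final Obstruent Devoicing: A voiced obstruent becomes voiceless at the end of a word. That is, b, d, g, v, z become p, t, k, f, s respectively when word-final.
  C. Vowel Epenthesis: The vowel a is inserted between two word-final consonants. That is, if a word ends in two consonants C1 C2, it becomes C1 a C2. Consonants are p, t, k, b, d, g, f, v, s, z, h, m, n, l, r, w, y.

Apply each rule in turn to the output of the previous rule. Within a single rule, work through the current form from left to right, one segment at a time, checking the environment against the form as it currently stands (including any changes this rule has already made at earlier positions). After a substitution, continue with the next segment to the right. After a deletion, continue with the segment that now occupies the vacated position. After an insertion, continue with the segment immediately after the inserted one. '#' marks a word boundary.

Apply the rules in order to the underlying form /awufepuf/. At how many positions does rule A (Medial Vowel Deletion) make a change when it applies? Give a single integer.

A Medial Vowel Deletion: [awufepuf] → [awfepf]
B Final Obstruent Devoicing: no change — [awfepf]
C Vowel Epenthesis: [awfepf] → [awfepaf]
Rule A changed 2 position(s).

2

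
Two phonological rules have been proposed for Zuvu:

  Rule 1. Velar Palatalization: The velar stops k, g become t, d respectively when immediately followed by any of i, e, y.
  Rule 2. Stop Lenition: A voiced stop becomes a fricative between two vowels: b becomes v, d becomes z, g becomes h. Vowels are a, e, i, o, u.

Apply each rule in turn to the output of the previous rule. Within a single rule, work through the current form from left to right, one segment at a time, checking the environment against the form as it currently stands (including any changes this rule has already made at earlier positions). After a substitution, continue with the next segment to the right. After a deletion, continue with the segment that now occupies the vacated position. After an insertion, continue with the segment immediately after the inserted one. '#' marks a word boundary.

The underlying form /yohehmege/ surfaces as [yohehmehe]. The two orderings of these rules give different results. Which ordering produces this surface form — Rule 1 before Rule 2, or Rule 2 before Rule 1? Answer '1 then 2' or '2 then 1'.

2 then 1

Order 1 then 2:
  1 Velar Palatalization: [yohehmege] → [yohehmede]
  2 Stop Lenition: [yohehmede] → [yohehmeze]
  result: [yohehmeze]
Order 2 then 1:
  2 Stop Lenition: [yohehmege] → [yohehmehe]
  1 Velar Palatalization: no change — [yohehmehe]
  result: [yohehmehe]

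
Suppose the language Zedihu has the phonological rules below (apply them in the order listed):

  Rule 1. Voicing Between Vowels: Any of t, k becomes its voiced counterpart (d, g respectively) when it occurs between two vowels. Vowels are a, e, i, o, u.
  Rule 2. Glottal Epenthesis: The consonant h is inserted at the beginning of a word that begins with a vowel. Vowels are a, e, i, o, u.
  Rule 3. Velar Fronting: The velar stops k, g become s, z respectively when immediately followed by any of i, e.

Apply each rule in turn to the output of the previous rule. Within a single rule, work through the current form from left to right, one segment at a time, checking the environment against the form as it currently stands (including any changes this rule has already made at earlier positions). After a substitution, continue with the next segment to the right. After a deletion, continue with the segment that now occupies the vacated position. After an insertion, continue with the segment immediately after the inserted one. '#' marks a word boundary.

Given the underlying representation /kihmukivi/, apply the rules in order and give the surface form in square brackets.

Rule 1 Voicing Between Vowels: [kihmukivi] → [kihmugivi]
Rule 2 Glottal Epenthesis: no change — [kihmugivi]
Rule 3 Velar Fronting: [kihmugivi] → [sihmuzivi]

[sihmuzivi]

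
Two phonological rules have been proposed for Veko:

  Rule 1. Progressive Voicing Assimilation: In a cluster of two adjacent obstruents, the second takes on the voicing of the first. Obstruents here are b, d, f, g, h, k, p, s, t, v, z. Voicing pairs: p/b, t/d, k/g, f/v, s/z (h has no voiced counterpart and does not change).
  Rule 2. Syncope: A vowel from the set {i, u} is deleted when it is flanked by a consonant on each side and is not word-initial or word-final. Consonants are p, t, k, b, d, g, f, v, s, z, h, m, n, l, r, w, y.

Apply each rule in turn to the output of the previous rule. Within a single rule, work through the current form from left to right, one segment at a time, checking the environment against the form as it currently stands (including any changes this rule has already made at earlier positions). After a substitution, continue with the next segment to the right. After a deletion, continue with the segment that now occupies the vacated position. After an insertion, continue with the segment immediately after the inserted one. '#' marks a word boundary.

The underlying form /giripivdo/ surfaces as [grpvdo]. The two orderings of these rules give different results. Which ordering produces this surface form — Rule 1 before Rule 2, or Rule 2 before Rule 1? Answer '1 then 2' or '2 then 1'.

Order 1 then 2:
  1 Progressive Voicing Assimilation: no change — [giripivdo]
  2 Syncope: [giripivdo] → [grpvdo]
  result: [grpvdo]
Order 2 then 1:
  2 Syncope: [giripivdo] → [grpvdo]
  1 Progressive Voicing Assimilation: [grpvdo] → [grpfto]
  result: [grpfto]

1 then 2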